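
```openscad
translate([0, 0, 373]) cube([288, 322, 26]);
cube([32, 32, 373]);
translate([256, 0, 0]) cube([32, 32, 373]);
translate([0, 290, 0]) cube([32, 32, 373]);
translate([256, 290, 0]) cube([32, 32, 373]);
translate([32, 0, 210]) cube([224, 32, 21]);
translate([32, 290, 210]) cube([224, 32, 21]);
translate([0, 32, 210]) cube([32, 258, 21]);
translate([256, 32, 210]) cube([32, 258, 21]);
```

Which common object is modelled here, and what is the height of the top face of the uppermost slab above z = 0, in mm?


A stool. The seat height is 399 mm.

A 288×322×26 slab at z = 373 on four corner posts — a stool. The seat top is 373 + 26 = 399 mm.


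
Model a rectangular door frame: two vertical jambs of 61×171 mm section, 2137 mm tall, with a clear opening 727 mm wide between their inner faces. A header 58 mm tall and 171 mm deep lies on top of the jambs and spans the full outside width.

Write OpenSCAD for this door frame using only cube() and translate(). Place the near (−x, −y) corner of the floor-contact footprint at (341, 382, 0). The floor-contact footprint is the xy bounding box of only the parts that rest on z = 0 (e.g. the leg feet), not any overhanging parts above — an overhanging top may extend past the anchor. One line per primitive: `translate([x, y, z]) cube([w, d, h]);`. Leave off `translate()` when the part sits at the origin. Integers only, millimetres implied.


translate([341, 382, 0]) cube([61, 171, 2137]);
translate([1129, 382, 0]) cube([61, 171, 2137]);
translate([341, 382, 2137]) cube([849, 171, 58]);


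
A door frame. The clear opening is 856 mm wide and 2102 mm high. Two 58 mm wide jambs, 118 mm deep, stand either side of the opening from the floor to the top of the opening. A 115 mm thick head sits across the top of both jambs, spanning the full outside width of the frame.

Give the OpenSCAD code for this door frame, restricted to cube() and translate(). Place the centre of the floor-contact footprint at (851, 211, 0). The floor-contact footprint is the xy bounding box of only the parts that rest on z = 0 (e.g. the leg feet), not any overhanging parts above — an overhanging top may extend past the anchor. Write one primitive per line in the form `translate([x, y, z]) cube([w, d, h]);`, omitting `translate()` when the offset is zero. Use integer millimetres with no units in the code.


translate([365, 152, 0]) cube([58, 118, 2102]);
translate([1279, 152, 0]) cube([58, 118, 2102]);
translate([365, 152, 2102]) cube([972, 118, 115]);


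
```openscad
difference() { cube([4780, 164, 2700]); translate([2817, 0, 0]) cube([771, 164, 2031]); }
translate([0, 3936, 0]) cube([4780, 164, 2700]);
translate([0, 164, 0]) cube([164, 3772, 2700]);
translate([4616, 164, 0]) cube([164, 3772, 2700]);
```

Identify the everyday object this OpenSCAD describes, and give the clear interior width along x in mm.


A single room. The interior width is 4452 mm.

Four walls enclosing a rectangle with a door in the front wall — a room. Outside width 4780 minus two 164 mm walls gives 4452 mm.


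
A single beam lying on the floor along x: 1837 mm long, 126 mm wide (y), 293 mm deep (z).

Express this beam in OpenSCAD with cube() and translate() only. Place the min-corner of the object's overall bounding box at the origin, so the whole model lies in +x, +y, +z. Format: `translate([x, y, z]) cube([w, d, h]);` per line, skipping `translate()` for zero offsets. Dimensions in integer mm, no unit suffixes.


cube([1837, 126, 293]);


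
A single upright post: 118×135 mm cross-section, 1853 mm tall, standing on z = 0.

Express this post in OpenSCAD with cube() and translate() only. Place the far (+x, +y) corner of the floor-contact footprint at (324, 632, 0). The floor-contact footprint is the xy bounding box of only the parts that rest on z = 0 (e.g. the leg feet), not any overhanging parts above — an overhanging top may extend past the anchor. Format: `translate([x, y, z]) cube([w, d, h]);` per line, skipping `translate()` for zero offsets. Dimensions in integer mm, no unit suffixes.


translate([206, 497, 0]) cube([118, 135, 1853]);


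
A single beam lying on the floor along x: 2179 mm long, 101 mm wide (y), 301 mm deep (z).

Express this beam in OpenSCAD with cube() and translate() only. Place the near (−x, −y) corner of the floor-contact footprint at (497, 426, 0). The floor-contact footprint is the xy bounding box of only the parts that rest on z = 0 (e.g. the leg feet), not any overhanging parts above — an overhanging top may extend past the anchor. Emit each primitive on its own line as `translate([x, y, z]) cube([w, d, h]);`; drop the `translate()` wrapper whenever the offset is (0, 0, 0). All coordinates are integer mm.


translate([497, 426, 0]) cube([2179, 101, 301]);


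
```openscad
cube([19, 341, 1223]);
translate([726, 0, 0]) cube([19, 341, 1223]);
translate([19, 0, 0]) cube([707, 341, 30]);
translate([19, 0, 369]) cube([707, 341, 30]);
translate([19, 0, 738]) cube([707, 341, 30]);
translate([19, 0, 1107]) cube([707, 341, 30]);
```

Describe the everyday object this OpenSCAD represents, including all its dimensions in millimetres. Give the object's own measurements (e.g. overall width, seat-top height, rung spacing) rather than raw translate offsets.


An open bookshelf. Two side panels, each 19 mm thick, 341 mm deep and 1223 mm tall, stand 745 mm apart (outside-to-outside). Between them sit 4 shelves, each 30 mm thick and 341 mm deep, spanning the full gap between the sides. The bottom shelf rests on the floor (its underside at z = 0) and the clear gap between one shelf's top and the next shelf's underside is 339 mm.


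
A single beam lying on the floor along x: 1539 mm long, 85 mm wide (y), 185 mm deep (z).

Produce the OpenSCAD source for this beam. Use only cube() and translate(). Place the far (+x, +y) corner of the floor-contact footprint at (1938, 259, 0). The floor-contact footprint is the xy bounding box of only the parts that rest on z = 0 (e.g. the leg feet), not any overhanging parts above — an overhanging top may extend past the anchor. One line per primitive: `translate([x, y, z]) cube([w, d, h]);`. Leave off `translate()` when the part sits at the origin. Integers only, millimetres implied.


translate([399, 174, 0]) cube([1539, 85, 185]);


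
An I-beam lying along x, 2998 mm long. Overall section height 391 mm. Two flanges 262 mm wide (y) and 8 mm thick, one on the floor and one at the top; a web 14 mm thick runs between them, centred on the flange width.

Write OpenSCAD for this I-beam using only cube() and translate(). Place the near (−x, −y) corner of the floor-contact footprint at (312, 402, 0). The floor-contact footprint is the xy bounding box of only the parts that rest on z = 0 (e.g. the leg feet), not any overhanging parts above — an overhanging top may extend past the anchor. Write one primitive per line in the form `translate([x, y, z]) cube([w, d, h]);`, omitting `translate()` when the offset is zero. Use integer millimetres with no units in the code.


translate([312, 402, 0]) cube([2998, 262, 8]);
translate([312, 526, 8]) cube([2998, 14, 375]);
translate([312, 402, 383]) cube([2998, 262, 8]);


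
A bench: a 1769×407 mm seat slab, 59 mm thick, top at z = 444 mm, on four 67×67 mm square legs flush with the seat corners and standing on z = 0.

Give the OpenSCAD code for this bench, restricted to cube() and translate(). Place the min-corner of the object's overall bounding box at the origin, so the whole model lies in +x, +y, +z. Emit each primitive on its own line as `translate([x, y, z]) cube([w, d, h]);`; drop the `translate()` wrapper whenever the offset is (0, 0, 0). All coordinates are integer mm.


translate([0, 0, 385]) cube([1769, 407, 59]);
cube([67, 67, 385]);
translate([0, 340, 0]) cube([67, 67, 385]);
translate([1702, 0, 0]) cube([67, 67, 385]);
translate([1702, 340, 0]) cube([67, 67, 385]);


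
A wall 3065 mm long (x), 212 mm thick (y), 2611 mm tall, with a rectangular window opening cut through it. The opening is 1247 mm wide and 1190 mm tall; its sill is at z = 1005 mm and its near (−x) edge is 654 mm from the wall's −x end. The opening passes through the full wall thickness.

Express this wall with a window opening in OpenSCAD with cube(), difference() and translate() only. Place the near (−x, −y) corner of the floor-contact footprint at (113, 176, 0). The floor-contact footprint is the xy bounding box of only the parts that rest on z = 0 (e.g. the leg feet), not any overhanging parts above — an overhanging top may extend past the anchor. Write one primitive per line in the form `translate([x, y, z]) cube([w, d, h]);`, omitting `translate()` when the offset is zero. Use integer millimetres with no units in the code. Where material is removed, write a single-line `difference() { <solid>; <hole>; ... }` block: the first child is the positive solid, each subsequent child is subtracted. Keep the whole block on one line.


difference() { translate([113, 176, 0]) cube([3065, 212, 2611]); translate([767, 176, 1005]) cube([1247, 212, 1190]); }


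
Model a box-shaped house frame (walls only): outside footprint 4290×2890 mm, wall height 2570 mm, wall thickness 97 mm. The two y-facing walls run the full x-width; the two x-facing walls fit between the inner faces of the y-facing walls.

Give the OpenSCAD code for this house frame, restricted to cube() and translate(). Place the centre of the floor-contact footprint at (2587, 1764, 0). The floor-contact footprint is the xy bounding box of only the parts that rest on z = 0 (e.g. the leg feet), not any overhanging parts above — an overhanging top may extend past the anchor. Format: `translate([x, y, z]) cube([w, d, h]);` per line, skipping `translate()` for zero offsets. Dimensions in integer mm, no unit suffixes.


translate([442, 319, 0]) cube([4290, 97, 2570]);
translate([442, 3112, 0]) cube([4290, 97, 2570]);
translate([442, 416, 0]) cube([97, 2696, 2570]);
translate([4635, 416, 0]) cube([97, 2696, 2570]);


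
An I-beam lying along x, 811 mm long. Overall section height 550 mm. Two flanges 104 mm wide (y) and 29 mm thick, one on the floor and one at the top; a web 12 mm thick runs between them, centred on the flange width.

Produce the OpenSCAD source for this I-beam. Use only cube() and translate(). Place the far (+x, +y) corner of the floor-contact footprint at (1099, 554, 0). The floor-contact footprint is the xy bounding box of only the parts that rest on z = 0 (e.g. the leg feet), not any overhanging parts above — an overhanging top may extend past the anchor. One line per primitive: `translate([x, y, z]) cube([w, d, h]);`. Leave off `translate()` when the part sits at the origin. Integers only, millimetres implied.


translate([288, 450, 0]) cube([811, 104, 29]);
translate([288, 496, 29]) cube([811, 12, 492]);
translate([288, 450, 521]) cube([811, 104, 29]);


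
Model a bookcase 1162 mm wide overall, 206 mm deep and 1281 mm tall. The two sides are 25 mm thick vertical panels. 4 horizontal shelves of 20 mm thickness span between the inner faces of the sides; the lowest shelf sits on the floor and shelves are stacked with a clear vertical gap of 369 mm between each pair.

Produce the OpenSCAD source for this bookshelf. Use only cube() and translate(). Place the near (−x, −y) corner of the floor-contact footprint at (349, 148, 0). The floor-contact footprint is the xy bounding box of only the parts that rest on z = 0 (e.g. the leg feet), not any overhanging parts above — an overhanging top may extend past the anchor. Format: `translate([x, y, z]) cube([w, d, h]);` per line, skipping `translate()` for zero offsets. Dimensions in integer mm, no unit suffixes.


translate([349, 148, 0]) cube([25, 206, 1281]);
translate([1486, 148, 0]) cube([25, 206, 1281]);
translate([374, 148, 0]) cube([1112, 206, 20]);
translate([374, 148, 389]) cube([1112, 206, 20]);
translate([374, 148, 778]) cube([1112, 206, 20]);
translate([374, 148, 1167]) cube([1112, 206, 20]);


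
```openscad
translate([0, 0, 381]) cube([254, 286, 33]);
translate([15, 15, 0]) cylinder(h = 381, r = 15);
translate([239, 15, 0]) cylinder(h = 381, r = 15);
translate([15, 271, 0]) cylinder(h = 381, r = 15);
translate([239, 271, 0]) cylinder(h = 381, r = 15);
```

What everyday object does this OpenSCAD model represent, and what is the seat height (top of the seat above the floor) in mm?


A stool. The seat height is 414 mm.

A 254×286×33 slab at z = 381 on four corner cylinders — a stool. The seat top is 381 + 33 = 414 mm.


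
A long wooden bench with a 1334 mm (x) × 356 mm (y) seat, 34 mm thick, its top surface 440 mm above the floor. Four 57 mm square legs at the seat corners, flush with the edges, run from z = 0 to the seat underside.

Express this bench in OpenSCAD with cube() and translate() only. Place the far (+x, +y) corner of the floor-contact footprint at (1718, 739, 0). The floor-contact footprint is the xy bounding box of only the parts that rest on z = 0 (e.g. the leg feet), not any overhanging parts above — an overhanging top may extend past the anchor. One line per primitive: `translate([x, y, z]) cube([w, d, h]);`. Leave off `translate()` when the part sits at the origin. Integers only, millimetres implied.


translate([384, 383, 406]) cube([1334, 356, 34]);
translate([384, 383, 0]) cube([57, 57, 406]);
translate([384, 682, 0]) cube([57, 57, 406]);
translate([1661, 383, 0]) cube([57, 57, 406]);
translate([1661, 682, 0]) cube([57, 57, 406]);


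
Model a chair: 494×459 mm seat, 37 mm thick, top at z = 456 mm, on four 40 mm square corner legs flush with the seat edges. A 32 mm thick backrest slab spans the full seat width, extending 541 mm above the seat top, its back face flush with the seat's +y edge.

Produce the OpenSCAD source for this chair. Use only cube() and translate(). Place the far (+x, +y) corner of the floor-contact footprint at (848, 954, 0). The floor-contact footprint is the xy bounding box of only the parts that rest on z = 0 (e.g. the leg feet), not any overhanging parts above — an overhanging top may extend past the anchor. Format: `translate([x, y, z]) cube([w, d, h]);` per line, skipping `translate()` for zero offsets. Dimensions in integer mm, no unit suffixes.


// leg_h = 456 - 37 = 419
translate([354, 495, 419]) cube([494, 459, 37]);
translate([354, 495, 0]) cube([40, 40, 419]);
translate([808, 495, 0]) cube([40, 40, 419]);
translate([354, 914, 0]) cube([40, 40, 419]);
translate([808, 914, 0]) cube([40, 40, 419]);
translate([354, 922, 456]) cube([494, 32, 541]);


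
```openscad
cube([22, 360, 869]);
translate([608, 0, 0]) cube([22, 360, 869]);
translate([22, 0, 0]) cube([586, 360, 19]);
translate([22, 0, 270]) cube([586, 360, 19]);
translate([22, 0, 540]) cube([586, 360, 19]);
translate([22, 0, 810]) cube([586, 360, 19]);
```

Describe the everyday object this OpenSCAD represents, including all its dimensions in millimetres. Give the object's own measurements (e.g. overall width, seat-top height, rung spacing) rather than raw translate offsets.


An open bookshelf. Two side panels, each 22 mm thick, 360 mm deep and 869 mm tall, stand 630 mm apart (outside-to-outside). Between them sit 4 shelves, each 19 mm thick and 360 mm deep, spanning the full gap between the sides. The bottom shelf rests on the floor (its underside at z = 0) and the clear gap between one shelf's top and the next shelf's underside is 251 mm.


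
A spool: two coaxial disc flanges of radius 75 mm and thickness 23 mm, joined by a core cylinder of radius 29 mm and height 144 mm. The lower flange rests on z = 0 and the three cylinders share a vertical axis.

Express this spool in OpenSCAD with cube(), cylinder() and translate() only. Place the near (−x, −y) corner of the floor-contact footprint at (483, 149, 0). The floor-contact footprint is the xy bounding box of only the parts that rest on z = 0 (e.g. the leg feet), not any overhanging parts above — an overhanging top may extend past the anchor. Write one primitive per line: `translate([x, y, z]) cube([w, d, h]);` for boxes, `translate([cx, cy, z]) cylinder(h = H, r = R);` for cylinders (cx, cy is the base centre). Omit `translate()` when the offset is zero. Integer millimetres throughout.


translate([558, 224, 0]) cylinder(h = 23, r = 75);
translate([558, 224, 23]) cylinder(h = 144, r = 29);
translate([558, 224, 167]) cylinder(h = 23, r = 75);


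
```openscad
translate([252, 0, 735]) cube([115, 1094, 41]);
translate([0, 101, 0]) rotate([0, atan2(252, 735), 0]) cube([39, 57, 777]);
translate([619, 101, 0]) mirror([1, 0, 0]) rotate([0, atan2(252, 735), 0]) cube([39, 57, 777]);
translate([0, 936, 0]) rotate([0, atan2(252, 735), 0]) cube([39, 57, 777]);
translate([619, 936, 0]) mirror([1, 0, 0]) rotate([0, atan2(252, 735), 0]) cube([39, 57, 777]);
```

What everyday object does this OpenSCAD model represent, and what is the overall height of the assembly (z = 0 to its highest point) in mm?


A sawhorse. The overall height is 776 mm.

A beam across two mirrored pairs of raked legs — a sawhorse. The beam's underside is at z = 735 (matching the legs' vertical rise in atan2(252, 735)) and the beam is 41 mm tall, so its top is at 735 + 41 = 776 mm. The raked legs top out at the beam's underside, so that is the highest point.


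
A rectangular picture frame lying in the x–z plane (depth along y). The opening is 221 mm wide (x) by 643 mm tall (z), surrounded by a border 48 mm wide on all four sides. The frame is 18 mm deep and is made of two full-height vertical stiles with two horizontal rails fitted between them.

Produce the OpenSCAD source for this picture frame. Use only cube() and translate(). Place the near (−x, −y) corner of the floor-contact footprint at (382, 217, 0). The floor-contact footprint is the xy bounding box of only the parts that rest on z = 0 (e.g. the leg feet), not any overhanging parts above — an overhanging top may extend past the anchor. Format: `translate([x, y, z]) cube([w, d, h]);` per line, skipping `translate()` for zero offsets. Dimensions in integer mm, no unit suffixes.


translate([382, 217, 0]) cube([48, 18, 739]);
translate([651, 217, 0]) cube([48, 18, 739]);
translate([430, 217, 0]) cube([221, 18, 48]);
translate([430, 217, 691]) cube([221, 18, 48]);


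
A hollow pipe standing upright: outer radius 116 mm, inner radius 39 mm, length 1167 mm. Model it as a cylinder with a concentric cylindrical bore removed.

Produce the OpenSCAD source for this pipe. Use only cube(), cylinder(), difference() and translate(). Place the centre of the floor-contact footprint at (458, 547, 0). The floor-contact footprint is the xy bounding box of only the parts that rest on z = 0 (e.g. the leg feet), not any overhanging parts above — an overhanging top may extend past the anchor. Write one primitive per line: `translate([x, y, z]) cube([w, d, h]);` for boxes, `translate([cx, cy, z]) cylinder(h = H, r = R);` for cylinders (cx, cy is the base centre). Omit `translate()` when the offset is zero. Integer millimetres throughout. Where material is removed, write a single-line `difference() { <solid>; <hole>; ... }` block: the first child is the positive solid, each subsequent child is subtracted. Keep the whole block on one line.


difference() { translate([458, 547, 0]) cylinder(h = 1167, r = 116); translate([458, 547, 0]) cylinder(h = 1167, r = 39); }


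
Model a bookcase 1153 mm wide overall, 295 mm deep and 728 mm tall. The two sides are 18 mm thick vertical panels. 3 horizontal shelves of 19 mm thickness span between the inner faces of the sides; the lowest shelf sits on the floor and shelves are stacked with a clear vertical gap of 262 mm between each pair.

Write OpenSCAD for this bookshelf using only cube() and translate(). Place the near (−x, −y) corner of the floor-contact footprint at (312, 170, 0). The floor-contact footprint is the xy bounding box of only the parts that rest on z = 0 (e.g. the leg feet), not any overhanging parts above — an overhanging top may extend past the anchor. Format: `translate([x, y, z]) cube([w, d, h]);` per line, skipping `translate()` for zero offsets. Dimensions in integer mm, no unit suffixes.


translate([312, 170, 0]) cube([18, 295, 728]);
translate([1447, 170, 0]) cube([18, 295, 728]);
translate([330, 170, 0]) cube([1117, 295, 19]);
translate([330, 170, 281]) cube([1117, 295, 19]);
translate([330, 170, 562]) cube([1117, 295, 19]);


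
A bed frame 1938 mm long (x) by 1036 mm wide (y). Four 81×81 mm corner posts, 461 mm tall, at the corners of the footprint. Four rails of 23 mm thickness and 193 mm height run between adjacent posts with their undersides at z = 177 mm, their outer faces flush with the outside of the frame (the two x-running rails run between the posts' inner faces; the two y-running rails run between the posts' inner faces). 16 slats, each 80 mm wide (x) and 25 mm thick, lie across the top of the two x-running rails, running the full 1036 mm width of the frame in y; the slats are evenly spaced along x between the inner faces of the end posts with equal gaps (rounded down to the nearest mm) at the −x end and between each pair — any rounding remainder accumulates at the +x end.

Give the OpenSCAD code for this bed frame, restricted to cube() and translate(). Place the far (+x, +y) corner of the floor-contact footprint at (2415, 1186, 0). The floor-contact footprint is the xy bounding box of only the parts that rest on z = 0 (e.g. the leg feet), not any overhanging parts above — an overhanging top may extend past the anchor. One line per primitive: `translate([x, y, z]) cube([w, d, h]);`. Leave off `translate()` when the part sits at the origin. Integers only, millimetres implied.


translate([477, 150, 0]) cube([81, 81, 461]);
translate([477, 1105, 0]) cube([81, 81, 461]);
translate([2334, 150, 0]) cube([81, 81, 461]);
translate([2334, 1105, 0]) cube([81, 81, 461]);
translate([558, 150, 177]) cube([1776, 23, 193]);
translate([558, 1163, 177]) cube([1776, 23, 193]);
translate([477, 231, 177]) cube([23, 874, 193]);
translate([2392, 231, 177]) cube([23, 874, 193]);
translate([587, 150, 370]) cube([80, 1036, 25]);
translate([696, 150, 370]) cube([80, 1036, 25]);
translate([805, 150, 370]) cube([80, 1036, 25]);
translate([914, 150, 370]) cube([80, 1036, 25]);
translate([1023, 150, 370]) cube([80, 1036, 25]);
translate([1132, 150, 370]) cube([80, 1036, 25]);
translate([1241, 150, 370]) cube([80, 1036, 25]);
translate([1350, 150, 370]) cube([80, 1036, 25]);
translate([1459, 150, 370]) cube([80, 1036, 25]);
translate([1568, 150, 370]) cube([80, 1036, 25]);
translate([1677, 150, 370]) cube([80, 1036, 25]);
translate([1786, 150, 370]) cube([80, 1036, 25]);
translate([1895, 150, 370]) cube([80, 1036, 25]);
translate([2004, 150, 370]) cube([80, 1036, 25]);
translate([2113, 150, 370]) cube([80, 1036, 25]);
translate([2222, 150, 370]) cube([80, 1036, 25]);


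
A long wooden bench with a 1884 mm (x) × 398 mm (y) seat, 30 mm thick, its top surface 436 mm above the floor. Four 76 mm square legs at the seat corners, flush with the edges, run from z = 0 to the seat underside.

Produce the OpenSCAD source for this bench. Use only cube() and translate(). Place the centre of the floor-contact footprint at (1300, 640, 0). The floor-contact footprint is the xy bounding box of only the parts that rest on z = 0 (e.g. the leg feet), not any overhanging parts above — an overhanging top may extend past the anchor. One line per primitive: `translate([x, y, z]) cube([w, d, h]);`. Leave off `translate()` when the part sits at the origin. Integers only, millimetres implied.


translate([358, 441, 406]) cube([1884, 398, 30]);
translate([358, 441, 0]) cube([76, 76, 406]);
translate([358, 763, 0]) cube([76, 76, 406]);
translate([2166, 441, 0]) cube([76, 76, 406]);
translate([2166, 763, 0]) cube([76, 76, 406]);


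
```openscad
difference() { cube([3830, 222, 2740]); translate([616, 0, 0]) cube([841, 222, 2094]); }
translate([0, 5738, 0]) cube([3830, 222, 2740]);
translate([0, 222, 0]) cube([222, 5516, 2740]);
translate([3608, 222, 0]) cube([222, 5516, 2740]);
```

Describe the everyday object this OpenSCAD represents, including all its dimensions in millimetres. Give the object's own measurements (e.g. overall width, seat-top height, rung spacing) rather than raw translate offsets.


A single room: four walls, each 2740 mm tall and 222 mm thick, enclosing an outside footprint 3830×5960 mm (x × y), no floor or roof. The front and back walls (−y and +y sides) run the full x-width; the side walls fit between their inner faces. A door opening 841 mm wide and 2094 mm tall is cut through the front wall from the floor up, its −x edge 616 mm from the wall's −x end.


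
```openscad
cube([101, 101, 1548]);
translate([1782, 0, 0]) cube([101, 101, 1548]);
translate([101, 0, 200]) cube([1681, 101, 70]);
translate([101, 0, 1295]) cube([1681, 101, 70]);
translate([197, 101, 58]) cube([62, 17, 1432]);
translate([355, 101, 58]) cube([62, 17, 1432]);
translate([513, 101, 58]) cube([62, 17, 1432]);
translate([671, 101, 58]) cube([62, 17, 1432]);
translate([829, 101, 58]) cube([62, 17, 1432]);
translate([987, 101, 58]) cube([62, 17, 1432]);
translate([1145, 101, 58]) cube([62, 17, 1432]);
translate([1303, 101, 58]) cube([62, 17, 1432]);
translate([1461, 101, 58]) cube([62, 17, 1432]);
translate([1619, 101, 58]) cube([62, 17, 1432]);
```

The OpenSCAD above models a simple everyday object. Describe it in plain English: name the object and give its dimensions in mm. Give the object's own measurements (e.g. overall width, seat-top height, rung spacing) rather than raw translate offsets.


A fence section. Two 101×101 mm posts, 1548 mm tall, stand on the floor with a clear span of 1681 mm between their inner faces. Two horizontal rails of 101×70 mm section span the gap between the posts with their undersides at z = 200 mm and z = 1295 mm, flush with the posts' −y face. 10 pickets, each 62 mm wide, 17 mm thick and 1432 mm tall, are fixed to the +y face of the rails with their bottoms at z = 58 mm, spaced across the span with a 96 mm gap after the −x post and between neighbouring pickets, with 101 mm left before the +x post.


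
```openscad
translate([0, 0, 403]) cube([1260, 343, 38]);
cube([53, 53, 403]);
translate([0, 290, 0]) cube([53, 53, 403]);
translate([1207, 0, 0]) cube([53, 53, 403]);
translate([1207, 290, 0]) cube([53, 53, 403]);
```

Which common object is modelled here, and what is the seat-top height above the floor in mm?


A bench. The seat-top height is 441 mm.

A long slab on four corner posts — a bench. The slab sits at z = 403 with thickness 38, so the top is 403 + 38 = 441 mm.


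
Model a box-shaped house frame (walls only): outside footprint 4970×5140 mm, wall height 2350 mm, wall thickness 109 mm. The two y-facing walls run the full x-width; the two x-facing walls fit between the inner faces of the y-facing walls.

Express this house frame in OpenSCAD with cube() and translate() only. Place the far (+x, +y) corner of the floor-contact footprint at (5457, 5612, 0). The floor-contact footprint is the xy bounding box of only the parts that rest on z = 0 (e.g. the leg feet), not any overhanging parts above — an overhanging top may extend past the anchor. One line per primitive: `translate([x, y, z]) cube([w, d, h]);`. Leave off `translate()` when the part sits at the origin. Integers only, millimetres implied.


translate([487, 472, 0]) cube([4970, 109, 2350]);
translate([487, 5503, 0]) cube([4970, 109, 2350]);
translate([487, 581, 0]) cube([109, 4922, 2350]);
translate([5348, 581, 0]) cube([109, 4922, 2350]);


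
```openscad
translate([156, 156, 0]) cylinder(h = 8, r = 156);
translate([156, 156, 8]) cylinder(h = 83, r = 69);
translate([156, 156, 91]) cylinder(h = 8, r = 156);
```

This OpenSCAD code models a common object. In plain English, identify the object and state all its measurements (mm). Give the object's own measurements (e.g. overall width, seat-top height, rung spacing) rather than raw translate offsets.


A spool: two coaxial disc flanges of radius 156 mm and thickness 8 mm, joined by a core cylinder of radius 69 mm and height 83 mm. The lower flange rests on z = 0 and the three cylinders share a vertical axis.


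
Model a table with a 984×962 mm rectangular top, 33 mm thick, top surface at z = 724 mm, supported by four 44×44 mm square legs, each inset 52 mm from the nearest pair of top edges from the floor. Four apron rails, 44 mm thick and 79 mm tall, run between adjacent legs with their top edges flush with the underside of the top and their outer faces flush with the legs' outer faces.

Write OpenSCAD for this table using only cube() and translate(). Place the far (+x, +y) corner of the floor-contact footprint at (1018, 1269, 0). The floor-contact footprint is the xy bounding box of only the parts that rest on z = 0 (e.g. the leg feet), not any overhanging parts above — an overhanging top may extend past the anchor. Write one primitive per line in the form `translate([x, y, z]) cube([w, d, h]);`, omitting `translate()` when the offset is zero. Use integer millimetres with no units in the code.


translate([86, 359, 691]) cube([984, 962, 33]);
translate([138, 411, 0]) cube([44, 44, 691]);
translate([974, 411, 0]) cube([44, 44, 691]);
translate([138, 1225, 0]) cube([44, 44, 691]);
translate([974, 1225, 0]) cube([44, 44, 691]);
translate([182, 411, 612]) cube([792, 44, 79]);
translate([182, 1225, 612]) cube([792, 44, 79]);
translate([138, 455, 612]) cube([44, 770, 79]);
translate([974, 455, 612]) cube([44, 770, 79]);


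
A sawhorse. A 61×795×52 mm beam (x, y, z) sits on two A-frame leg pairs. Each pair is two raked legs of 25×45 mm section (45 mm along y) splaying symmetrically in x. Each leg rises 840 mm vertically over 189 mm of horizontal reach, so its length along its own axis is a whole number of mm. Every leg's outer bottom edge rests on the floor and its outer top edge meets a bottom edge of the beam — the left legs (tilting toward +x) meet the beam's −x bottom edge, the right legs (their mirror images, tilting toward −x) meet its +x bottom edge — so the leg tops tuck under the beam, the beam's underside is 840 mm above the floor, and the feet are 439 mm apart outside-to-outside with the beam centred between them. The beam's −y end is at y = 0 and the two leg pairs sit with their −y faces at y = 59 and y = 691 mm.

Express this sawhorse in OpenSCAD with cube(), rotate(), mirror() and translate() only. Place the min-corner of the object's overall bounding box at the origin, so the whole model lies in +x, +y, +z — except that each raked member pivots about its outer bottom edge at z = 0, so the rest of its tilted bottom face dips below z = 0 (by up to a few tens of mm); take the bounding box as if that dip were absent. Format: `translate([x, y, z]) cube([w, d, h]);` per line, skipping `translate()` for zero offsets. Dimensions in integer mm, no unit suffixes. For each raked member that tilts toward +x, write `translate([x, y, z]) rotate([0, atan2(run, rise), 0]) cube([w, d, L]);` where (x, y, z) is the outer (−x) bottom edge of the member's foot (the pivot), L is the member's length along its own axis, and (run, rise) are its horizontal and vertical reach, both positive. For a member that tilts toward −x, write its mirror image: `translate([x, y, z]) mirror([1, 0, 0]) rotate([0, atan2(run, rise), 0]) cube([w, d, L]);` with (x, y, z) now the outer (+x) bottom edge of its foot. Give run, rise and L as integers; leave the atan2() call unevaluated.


translate([189, 0, 840]) cube([61, 795, 52]);
translate([0, 59, 0]) rotate([0, atan2(189, 840), 0]) cube([25, 45, 861]);
translate([439, 59, 0]) mirror([1, 0, 0]) rotate([0, atan2(189, 840), 0]) cube([25, 45, 861]);
translate([0, 691, 0]) rotate([0, atan2(189, 840), 0]) cube([25, 45, 861]);
translate([439, 691, 0]) mirror([1, 0, 0]) rotate([0, atan2(189, 840), 0]) cube([25, 45, 861]);


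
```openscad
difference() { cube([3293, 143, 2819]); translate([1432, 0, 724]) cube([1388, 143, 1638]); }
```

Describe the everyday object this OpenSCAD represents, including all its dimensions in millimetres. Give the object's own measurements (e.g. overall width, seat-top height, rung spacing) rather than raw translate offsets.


A wall 3293 mm long (x), 143 mm thick (y), 2819 mm tall, with a rectangular window opening cut through it. The opening is 1388 mm wide and 1638 mm tall; its sill is at z = 724 mm and its near (−x) edge is 1432 mm from the wall's −x end. The opening passes through the full wall thickness.


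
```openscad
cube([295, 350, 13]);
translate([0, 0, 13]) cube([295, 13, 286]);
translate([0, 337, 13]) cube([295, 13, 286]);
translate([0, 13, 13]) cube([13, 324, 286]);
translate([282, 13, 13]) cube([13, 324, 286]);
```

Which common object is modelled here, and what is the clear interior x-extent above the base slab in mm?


An open box. The internal width is 269 mm.

A 295×350 base slab with four walls standing on it — an open box. The base is 295 mm wide and the walls are 13 mm thick, so the internal width is 295 − 2 × 13 = 269 mm.


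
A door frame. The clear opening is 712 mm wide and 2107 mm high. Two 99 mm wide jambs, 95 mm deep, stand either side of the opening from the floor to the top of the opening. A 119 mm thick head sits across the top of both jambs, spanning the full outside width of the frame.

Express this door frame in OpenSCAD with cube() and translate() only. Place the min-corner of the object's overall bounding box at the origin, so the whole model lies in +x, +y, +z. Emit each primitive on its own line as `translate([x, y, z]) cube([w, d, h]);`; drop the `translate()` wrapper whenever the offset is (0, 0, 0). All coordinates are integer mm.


cube([99, 95, 2107]);
translate([811, 0, 0]) cube([99, 95, 2107]);
translate([0, 0, 2107]) cube([910, 95, 119]);


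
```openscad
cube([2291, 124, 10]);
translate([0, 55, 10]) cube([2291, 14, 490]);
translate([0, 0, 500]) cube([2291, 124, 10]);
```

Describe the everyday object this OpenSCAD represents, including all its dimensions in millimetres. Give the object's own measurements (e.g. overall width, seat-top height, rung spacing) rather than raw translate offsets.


An I-beam lying along x, 2291 mm long. Overall section height 510 mm. Two flanges 124 mm wide (y) and 10 mm thick, one on the floor and one at the top; a web 14 mm thick runs between them, centred on the flange width.


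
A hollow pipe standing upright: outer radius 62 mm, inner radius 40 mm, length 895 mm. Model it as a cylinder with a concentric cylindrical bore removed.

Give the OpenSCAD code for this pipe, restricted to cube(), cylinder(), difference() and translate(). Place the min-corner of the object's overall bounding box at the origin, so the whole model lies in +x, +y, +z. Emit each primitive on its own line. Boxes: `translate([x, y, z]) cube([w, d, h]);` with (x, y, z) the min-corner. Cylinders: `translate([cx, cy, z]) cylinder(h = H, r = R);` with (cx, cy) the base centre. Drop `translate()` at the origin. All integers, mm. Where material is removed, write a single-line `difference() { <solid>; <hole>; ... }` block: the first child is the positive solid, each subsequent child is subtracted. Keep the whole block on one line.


difference() { translate([62, 62, 0]) cylinder(h = 895, r = 62); translate([62, 62, 0]) cylinder(h = 895, r = 40); }


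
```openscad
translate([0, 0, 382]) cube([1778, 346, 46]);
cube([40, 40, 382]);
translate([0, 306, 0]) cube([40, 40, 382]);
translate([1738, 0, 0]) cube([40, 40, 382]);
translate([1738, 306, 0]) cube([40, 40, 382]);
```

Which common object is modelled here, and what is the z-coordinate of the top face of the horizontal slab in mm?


A bench. The seat-top height is 428 mm.

A long slab on four corner posts — a bench. The slab sits at z = 382 with thickness 46, so the top is 382 + 46 = 428 mm.


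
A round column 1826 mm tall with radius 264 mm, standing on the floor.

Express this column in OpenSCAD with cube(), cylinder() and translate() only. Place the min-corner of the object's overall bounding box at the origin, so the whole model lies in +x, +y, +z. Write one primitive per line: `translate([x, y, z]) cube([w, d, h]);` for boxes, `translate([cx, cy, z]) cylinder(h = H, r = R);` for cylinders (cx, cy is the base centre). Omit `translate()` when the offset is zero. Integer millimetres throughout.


translate([264, 264, 0]) cylinder(h = 1826, r = 264);


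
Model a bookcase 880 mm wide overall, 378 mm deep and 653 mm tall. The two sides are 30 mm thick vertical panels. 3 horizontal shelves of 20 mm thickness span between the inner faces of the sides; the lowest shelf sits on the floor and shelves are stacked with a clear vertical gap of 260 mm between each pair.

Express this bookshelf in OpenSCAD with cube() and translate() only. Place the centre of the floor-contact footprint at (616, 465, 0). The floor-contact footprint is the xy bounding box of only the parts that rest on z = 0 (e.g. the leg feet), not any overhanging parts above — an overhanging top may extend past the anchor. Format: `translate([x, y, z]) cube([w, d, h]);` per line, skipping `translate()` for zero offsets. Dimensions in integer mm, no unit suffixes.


translate([176, 276, 0]) cube([30, 378, 653]);
translate([1026, 276, 0]) cube([30, 378, 653]);
translate([206, 276, 0]) cube([820, 378, 20]);
translate([206, 276, 280]) cube([820, 378, 20]);
translate([206, 276, 560]) cube([820, 378, 20]);


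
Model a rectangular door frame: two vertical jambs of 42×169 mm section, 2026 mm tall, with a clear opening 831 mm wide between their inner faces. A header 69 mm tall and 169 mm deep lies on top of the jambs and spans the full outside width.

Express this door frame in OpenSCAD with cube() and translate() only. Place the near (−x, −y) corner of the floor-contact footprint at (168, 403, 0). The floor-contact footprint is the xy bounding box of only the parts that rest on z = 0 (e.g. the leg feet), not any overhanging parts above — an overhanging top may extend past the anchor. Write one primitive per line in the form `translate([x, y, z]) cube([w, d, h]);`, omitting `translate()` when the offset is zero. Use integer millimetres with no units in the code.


translate([168, 403, 0]) cube([42, 169, 2026]);
translate([1041, 403, 0]) cube([42, 169, 2026]);
translate([168, 403, 2026]) cube([915, 169, 69]);


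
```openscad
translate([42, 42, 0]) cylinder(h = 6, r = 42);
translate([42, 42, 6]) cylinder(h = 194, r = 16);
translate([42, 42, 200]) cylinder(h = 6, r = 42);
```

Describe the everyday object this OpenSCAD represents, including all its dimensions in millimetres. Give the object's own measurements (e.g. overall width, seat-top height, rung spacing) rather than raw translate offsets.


A spool: two coaxial disc flanges of radius 42 mm and thickness 6 mm, joined by a core cylinder of radius 16 mm and height 194 mm. The lower flange rests on z = 0 and the three cylinders share a vertical axis.


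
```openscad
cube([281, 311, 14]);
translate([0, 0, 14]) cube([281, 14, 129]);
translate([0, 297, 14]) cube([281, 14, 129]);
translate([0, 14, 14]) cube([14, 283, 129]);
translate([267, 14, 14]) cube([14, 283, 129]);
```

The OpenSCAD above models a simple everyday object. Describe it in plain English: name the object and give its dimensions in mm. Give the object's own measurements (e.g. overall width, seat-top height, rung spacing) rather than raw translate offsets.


An open-topped rectangular box: outside dimensions 281×311×143 mm, with a uniform wall and base thickness of 14 mm. The base is a full 281×311 slab on the floor; four walls sit on top of the base. The front and back walls (the −y and +y sides) span the full width; the two side walls fit between them.


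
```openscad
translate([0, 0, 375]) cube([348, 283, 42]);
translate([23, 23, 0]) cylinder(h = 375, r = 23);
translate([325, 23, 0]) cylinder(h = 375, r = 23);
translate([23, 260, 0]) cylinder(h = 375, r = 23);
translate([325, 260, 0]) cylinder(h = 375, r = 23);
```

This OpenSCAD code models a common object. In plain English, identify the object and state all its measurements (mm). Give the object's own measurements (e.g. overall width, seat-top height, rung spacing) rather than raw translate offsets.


A four-legged stool. The seat is a 348×283×42 mm slab whose top surface is at z = 417 mm; four round legs, each 46 mm in diameter, run from the floor (z = 0) to the underside of the seat, each leg's axis is inset half a diameter from the nearest pair of seat edges (so the leg's bounding box is flush with the corner).
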